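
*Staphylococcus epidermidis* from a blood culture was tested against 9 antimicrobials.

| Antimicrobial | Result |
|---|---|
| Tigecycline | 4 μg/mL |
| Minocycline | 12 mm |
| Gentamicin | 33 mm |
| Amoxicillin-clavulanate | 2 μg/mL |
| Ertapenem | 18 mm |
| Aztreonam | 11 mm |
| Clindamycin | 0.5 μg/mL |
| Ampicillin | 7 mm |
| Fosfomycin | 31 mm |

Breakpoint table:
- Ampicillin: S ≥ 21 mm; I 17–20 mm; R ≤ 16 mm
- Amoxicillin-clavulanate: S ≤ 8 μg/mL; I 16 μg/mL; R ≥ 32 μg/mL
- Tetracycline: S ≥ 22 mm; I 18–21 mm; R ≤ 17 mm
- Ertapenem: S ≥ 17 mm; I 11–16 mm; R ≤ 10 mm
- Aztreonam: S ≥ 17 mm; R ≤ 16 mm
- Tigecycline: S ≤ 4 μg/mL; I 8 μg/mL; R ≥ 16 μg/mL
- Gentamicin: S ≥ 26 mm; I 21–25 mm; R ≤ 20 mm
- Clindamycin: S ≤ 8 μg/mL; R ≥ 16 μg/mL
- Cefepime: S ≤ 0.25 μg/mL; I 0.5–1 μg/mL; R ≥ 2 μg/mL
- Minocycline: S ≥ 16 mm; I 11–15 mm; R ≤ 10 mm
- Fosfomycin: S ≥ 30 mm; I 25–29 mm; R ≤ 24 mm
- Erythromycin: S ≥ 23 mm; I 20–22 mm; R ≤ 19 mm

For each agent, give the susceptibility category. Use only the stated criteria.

Tigecycline 4 μg/mL: ≤ 4 μg/mL — susceptible
Minocycline 12 mm: in 11–15 mm — I
Gentamicin: 33 mm is ≥ 26 mm ⇒ Susceptible
Amoxicillin-clavulanate 2 μg/mL: ≤ 8 μg/mL — susceptible
Ertapenem: 18 mm is ≥ 17 mm — S
Aztreonam: 11 mm is ≤ 16 mm ⇒ Resistant
Clindamycin: 0.5 μg/mL is ≤ 8 μg/mL ⇒ Susceptible
Ampicillin: 7 mm is ≤ 16 mm — resistant
Fosfomycin 31 mm: ≥ 30 mm — Susceptible

S, I, S, S, S, R, S, R, S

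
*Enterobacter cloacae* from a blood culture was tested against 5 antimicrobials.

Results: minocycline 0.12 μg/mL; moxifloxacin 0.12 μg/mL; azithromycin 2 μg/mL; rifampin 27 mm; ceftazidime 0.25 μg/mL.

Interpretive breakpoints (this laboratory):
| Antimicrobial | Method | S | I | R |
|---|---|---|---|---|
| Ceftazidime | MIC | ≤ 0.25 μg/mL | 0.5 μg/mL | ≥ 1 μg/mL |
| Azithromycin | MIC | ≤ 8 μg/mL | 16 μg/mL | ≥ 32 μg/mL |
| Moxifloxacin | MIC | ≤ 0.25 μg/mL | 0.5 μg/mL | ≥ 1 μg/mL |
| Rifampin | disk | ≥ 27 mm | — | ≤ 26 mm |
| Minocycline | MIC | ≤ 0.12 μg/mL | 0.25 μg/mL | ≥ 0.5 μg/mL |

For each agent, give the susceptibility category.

Minocycline (0.12 μg/mL) ≤ 0.12 μg/mL → S
Moxifloxacin (0.12 μg/mL) ≤ 0.25 μg/mL ⇒ susceptible
Azithromycin 2 μg/mL: ≤ 8 μg/mL — susceptible
Rifampin: 27 mm is ≥ 27 mm ⇒ Susceptible
Ceftazidime (0.25 μg/mL) ≤ 0.25 μg/mL — susceptible

S, S, S, S, S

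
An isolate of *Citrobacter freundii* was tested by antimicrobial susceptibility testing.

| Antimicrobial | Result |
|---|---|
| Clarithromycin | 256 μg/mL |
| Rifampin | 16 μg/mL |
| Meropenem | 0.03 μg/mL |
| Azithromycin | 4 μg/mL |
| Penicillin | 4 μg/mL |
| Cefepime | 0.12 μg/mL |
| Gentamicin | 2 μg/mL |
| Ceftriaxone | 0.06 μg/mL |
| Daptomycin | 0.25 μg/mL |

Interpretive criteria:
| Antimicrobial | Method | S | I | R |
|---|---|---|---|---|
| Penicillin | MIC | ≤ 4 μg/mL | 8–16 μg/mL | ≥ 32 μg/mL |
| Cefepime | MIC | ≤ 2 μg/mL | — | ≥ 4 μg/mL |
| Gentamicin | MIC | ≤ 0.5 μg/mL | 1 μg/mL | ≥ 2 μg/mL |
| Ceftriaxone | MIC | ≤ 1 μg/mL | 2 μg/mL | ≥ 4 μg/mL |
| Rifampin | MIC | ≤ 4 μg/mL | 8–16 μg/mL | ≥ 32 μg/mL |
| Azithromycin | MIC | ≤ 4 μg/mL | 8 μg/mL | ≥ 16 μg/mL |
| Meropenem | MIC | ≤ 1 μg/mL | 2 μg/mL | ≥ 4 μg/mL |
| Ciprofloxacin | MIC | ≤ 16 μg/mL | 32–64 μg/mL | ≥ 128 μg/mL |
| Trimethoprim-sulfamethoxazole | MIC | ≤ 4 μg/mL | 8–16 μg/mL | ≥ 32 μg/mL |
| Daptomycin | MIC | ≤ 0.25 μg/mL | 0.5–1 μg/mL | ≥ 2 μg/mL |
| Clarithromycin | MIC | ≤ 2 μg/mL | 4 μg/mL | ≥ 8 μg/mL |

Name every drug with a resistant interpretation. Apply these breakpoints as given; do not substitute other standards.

Clarithromycin 256 μg/mL: ≥ 8 μg/mL ⇒ Resistant
Rifampin (16 μg/mL) in 8–16 μg/mL — Intermediate
Meropenem (0.03 μg/mL) ≤ 1 μg/mL — Susceptible
Azithromycin (4 μg/mL) ≤ 4 μg/mL ⇒ S
Penicillin 4 μg/mL: ≤ 4 μg/mL — S
Cefepime (0.12 μg/mL) ≤ 2 μg/mL — susceptible
Gentamicin 2 μg/mL: ≥ 2 μg/mL — R
Ceftriaxone: 0.06 μg/mL is ≤ 1 μg/mL → susceptible
Daptomycin 0.25 μg/mL: ≤ 0.25 μg/mL ⇒ Susceptible

clarithromycin, gentamicin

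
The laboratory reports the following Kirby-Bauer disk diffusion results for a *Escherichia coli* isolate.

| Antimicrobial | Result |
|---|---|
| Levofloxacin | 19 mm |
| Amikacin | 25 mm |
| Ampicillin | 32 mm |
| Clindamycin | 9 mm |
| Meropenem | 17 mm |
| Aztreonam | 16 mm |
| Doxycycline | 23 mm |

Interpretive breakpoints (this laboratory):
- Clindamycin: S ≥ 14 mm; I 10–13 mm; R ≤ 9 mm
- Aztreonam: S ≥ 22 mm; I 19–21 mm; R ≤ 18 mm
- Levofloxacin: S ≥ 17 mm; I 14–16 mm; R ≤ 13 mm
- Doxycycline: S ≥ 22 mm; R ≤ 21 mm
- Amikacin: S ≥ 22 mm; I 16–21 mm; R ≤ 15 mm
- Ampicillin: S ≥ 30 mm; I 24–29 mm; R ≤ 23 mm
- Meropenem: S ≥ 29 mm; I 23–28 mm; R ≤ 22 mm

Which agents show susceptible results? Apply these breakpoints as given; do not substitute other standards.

levofloxacin, amikacin, ampicillin, doxycycline

Levofloxacin: 19 mm is ≥ 17 mm — susceptible
Amikacin: 25 mm is ≥ 22 mm — S
Ampicillin 32 mm: ≥ 30 mm ⇒ Susceptible
Clindamycin (9 mm) ≤ 9 mm ⇒ resistant
Meropenem (17 mm) ≤ 22 mm → R
Aztreonam (16 mm) ≤ 18 mm → Resistant
Doxycycline: 23 mm is ≥ 22 mm — Susceptible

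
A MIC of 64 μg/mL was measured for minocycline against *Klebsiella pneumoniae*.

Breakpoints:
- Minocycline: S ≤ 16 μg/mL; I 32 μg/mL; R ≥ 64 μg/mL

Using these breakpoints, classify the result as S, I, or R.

Minocycline 64 μg/mL: ≥ 64 μg/mL → Resistant

Resistant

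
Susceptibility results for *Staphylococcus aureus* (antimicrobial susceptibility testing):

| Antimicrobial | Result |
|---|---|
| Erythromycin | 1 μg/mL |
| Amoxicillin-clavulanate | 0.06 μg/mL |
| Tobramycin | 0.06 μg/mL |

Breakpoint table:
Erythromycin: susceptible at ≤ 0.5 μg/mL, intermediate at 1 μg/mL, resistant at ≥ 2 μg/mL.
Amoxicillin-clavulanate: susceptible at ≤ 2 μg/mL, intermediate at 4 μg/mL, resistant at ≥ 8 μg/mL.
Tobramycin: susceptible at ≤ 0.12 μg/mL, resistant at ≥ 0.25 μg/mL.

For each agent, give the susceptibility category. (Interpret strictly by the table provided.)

Erythromycin 1 μg/mL: = 1 μg/mL → intermediate
Amoxicillin-clavulanate (0.06 μg/mL) ≤ 2 μg/mL — Susceptible
Tobramycin (0.06 μg/mL) ≤ 0.12 μg/mL — S

I, S, S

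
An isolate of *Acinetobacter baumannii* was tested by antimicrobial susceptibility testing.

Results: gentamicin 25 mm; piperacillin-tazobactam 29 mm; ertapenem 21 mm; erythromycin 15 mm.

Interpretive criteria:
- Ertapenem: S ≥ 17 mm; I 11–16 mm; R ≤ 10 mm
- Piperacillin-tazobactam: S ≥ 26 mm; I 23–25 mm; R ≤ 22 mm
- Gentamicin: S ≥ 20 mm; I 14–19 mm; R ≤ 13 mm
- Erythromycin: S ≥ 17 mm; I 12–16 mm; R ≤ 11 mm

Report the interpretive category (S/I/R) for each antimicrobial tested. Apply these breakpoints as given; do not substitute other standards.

S, S, S, I

Gentamicin: 25 mm is ≥ 20 mm — susceptible
Piperacillin-tazobactam (29 mm) ≥ 26 mm — susceptible
Ertapenem (21 mm) ≥ 17 mm — susceptible
Erythromycin: 15 mm is in 12–16 mm — Intermediate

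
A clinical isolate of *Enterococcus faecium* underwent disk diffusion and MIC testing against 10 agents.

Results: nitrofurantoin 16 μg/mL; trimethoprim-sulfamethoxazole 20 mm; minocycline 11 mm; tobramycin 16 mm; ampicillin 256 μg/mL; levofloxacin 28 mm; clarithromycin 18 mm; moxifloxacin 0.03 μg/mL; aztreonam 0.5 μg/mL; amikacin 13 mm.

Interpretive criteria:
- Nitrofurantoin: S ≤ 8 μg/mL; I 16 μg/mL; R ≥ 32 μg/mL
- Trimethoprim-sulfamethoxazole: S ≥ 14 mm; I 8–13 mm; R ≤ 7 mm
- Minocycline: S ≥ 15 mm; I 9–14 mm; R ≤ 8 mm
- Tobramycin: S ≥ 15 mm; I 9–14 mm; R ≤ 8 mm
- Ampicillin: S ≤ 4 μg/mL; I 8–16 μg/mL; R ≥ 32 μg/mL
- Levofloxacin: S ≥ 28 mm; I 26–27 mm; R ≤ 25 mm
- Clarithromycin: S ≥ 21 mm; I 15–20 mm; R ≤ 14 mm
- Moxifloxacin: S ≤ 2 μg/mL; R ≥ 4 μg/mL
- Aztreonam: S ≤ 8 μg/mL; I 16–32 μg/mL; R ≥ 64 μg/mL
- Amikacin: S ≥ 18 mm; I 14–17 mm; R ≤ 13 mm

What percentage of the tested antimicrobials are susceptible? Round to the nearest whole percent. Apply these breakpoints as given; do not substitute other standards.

50%

Nitrofurantoin: 16 μg/mL is = 16 μg/mL ⇒ Intermediate
Trimethoprim-sulfamethoxazole (20 mm) ≥ 14 mm — S
Minocycline 11 mm: in 9–14 mm → I
Tobramycin (16 mm) ≥ 15 mm — S
Ampicillin: 256 μg/mL is ≥ 32 μg/mL ⇒ resistant
Levofloxacin 28 mm: ≥ 28 mm → Susceptible
Clarithromycin 18 mm: in 15–20 mm — Intermediate
Moxifloxacin (0.03 μg/mL) ≤ 2 μg/mL ⇒ S
Aztreonam 0.5 μg/mL: ≤ 8 μg/mL ⇒ S
Amikacin (13 mm) ≤ 13 mm — R
Susceptible: 5/10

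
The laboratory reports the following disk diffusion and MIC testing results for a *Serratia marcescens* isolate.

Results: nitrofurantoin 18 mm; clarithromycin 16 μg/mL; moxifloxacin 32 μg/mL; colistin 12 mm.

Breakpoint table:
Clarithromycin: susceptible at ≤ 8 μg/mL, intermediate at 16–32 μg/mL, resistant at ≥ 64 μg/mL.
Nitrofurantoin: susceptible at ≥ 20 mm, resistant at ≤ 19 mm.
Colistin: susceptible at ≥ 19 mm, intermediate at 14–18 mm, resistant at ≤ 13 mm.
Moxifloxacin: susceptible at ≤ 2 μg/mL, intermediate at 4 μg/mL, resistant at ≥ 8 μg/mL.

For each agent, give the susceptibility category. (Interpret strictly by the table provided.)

R, I, R, R

Nitrofurantoin: 18 mm is ≤ 19 mm — R
Clarithromycin 16 μg/mL: in 16–32 μg/mL ⇒ Intermediate
Moxifloxacin 32 μg/mL: ≥ 8 μg/mL → resistant
Colistin: 12 mm is ≤ 13 mm ⇒ resistant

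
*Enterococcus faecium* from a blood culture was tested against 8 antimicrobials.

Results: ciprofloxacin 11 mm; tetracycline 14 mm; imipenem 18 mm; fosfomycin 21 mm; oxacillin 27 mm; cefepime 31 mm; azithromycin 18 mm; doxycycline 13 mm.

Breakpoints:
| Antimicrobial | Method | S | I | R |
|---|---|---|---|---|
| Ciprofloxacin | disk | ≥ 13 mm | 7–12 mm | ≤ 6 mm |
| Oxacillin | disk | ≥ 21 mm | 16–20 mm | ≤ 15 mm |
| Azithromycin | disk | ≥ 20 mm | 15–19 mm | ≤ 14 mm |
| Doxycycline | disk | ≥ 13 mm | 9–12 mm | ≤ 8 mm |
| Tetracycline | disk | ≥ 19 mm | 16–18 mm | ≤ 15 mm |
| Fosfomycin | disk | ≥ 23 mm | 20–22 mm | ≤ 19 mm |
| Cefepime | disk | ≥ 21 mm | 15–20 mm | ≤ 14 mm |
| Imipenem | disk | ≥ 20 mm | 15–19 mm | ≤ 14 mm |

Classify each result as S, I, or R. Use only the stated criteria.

Ciprofloxacin (11 mm) in 7–12 mm ⇒ Intermediate
Tetracycline: 14 mm is ≤ 15 mm — R
Imipenem (18 mm) in 15–19 mm — Intermediate
Fosfomycin (21 mm) in 20–22 mm — I
Oxacillin 27 mm: ≥ 21 mm — susceptible
Cefepime (31 mm) ≥ 21 mm → Susceptible
Azithromycin: 18 mm is in 15–19 mm — I
Doxycycline: 13 mm is ≥ 13 mm — susceptible

I, R, I, I, S, S, I, S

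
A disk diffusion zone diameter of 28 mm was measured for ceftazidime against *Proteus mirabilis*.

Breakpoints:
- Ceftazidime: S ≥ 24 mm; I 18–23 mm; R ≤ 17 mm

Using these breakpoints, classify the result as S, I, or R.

Ceftazidime (28 mm) ≥ 24 mm ⇒ S

S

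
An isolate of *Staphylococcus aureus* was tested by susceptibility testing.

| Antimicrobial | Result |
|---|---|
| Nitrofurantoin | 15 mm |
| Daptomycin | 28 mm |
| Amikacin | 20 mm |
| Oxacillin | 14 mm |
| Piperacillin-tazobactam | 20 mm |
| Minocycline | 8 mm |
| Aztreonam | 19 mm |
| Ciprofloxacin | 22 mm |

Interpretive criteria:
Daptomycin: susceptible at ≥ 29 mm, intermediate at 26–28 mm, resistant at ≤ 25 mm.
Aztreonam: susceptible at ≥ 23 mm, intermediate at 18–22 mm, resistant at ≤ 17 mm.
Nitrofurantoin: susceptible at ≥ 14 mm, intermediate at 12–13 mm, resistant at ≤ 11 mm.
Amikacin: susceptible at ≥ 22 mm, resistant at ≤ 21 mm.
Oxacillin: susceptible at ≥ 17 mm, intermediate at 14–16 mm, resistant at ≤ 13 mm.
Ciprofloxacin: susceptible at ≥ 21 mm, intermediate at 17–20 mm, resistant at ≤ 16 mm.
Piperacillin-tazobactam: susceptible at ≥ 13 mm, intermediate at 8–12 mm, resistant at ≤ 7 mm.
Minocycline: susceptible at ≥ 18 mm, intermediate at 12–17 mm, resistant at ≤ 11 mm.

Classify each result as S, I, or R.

Nitrofurantoin (15 mm) ≥ 14 mm → Susceptible
Daptomycin (28 mm) in 26–28 mm → Intermediate
Amikacin 20 mm: ≤ 21 mm — R
Oxacillin (14 mm) in 14–16 mm → intermediate
Piperacillin-tazobactam: 20 mm is ≥ 13 mm → susceptible
Minocycline (8 mm) ≤ 11 mm → Resistant
Aztreonam 19 mm: in 18–22 mm → I
Ciprofloxacin 22 mm: ≥ 21 mm → susceptible

S, I, R, I, S, R, I, S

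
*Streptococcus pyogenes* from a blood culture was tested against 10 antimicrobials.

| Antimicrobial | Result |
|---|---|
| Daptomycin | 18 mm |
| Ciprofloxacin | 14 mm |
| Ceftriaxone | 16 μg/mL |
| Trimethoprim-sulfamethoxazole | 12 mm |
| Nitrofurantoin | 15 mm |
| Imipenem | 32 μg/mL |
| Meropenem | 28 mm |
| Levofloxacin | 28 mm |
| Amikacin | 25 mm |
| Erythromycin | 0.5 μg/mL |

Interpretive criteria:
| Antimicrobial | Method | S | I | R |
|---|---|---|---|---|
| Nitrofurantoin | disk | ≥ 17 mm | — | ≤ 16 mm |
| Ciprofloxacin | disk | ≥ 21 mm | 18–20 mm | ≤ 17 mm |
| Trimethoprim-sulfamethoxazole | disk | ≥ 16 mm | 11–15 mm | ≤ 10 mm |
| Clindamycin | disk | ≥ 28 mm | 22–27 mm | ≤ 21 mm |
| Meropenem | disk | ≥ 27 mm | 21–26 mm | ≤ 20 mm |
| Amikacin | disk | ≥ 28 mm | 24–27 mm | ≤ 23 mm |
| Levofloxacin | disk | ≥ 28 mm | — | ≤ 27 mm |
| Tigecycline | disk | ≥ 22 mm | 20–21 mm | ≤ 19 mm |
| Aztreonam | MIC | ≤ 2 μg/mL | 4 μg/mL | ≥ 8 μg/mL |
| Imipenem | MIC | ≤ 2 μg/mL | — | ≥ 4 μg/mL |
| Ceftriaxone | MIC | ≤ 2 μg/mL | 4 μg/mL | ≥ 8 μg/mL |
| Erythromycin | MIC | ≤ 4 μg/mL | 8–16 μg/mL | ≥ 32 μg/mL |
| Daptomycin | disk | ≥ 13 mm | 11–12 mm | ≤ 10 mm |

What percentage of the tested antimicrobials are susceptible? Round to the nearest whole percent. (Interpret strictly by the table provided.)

40%

Daptomycin: 18 mm is ≥ 13 mm ⇒ Susceptible
Ciprofloxacin 14 mm: ≤ 17 mm — resistant
Ceftriaxone: 16 μg/mL is ≥ 8 μg/mL → resistant
Trimethoprim-sulfamethoxazole 12 mm: in 11–15 mm — I
Nitrofurantoin 15 mm: ≤ 16 mm — Resistant
Imipenem 32 μg/mL: ≥ 4 μg/mL ⇒ Resistant
Meropenem 28 mm: ≥ 27 mm — S
Levofloxacin 28 mm: ≥ 28 mm → Susceptible
Amikacin 25 mm: in 24–27 mm ⇒ Intermediate
Erythromycin: 0.5 μg/mL is ≤ 4 μg/mL → Susceptible
Susceptible: 4/10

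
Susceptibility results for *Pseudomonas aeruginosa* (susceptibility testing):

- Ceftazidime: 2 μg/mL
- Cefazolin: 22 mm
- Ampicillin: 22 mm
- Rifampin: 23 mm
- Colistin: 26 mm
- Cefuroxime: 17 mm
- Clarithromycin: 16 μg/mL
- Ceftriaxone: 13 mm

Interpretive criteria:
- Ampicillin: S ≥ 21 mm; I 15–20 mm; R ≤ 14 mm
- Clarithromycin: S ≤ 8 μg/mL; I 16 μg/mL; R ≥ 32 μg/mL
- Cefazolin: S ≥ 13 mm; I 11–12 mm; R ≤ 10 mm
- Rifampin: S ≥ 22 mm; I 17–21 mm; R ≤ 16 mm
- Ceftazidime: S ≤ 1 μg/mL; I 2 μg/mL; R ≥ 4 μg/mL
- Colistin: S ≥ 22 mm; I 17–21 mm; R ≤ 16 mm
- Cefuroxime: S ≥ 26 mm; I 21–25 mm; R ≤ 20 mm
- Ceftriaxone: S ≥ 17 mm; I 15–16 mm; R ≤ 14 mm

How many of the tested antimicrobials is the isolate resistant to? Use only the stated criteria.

2

Ceftazidime 2 μg/mL: = 2 μg/mL ⇒ I
Cefazolin 22 mm: ≥ 13 mm → S
Ampicillin: 22 mm is ≥ 21 mm ⇒ S
Rifampin (23 mm) ≥ 22 mm → susceptible
Colistin: 26 mm is ≥ 22 mm ⇒ susceptible
Cefuroxime (17 mm) ≤ 20 mm ⇒ resistant
Clarithromycin 16 μg/mL: = 16 μg/mL ⇒ intermediate
Ceftriaxone 13 mm: ≤ 14 mm → Resistant
Resistant: 2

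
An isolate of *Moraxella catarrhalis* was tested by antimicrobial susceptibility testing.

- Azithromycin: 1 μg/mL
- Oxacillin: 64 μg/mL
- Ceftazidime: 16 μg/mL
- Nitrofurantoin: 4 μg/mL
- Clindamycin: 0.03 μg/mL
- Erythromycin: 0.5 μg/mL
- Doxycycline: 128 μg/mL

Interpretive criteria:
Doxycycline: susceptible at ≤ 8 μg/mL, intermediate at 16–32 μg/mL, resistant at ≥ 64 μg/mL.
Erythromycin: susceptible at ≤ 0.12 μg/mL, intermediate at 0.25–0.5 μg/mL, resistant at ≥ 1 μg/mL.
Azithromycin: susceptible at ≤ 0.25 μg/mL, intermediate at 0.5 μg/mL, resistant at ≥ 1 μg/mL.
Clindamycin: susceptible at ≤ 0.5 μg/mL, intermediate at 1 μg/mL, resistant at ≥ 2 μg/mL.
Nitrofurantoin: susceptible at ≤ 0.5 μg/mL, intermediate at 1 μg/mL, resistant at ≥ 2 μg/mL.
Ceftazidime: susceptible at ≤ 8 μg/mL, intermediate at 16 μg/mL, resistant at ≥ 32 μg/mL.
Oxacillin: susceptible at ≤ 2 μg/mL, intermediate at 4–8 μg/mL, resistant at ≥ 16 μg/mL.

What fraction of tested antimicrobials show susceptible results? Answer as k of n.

Azithromycin 1 μg/mL: ≥ 1 μg/mL → Resistant
Oxacillin 64 μg/mL: ≥ 16 μg/mL — resistant
Ceftazidime 16 μg/mL: = 16 μg/mL → Intermediate
Nitrofurantoin (4 μg/mL) ≥ 2 μg/mL — resistant
Clindamycin 0.03 μg/mL: ≤ 0.5 μg/mL — susceptible
Erythromycin: 0.5 μg/mL is in 0.25–0.5 μg/mL ⇒ Intermediate
Doxycycline 128 μg/mL: ≥ 64 μg/mL ⇒ resistant
Susceptible: 1/7

1 of 7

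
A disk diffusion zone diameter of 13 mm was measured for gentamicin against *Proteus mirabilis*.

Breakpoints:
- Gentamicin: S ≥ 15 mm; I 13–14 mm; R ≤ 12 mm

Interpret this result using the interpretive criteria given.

Gentamicin: 13 mm is in 13–14 mm — I

Intermediate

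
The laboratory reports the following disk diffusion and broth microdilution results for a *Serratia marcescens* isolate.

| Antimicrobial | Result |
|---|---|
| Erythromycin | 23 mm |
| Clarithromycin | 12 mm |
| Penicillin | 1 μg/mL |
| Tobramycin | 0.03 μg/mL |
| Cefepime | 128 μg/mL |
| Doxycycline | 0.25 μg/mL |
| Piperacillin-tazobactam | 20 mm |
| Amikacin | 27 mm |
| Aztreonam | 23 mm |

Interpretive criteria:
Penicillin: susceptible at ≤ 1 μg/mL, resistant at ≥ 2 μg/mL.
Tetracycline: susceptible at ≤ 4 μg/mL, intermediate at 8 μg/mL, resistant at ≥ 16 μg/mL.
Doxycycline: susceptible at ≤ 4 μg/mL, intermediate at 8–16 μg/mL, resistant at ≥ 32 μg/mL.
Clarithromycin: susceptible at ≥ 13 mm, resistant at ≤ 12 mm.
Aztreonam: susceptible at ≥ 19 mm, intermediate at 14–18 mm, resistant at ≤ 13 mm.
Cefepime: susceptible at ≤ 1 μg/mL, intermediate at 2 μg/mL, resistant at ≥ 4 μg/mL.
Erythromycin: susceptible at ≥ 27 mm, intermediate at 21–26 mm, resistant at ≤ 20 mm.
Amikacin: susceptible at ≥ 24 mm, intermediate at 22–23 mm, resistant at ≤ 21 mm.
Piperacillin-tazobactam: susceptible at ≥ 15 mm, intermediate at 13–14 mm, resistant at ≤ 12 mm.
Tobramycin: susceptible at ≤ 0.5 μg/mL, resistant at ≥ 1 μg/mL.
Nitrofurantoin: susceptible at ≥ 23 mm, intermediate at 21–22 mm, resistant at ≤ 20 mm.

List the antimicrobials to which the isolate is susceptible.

penicillin, tobramycin, doxycycline, piperacillin-tazobactam, amikacin, aztreonam

Erythromycin 23 mm: in 21–26 mm ⇒ Intermediate
Clarithromycin: 12 mm is ≤ 12 mm — resistant
Penicillin 1 μg/mL: ≤ 1 μg/mL ⇒ susceptible
Tobramycin: 0.03 μg/mL is ≤ 0.5 μg/mL ⇒ susceptible
Cefepime (128 μg/mL) ≥ 4 μg/mL → Resistant
Doxycycline (0.25 μg/mL) ≤ 4 μg/mL — Susceptible
Piperacillin-tazobactam: 20 mm is ≥ 15 mm — S
Amikacin 27 mm: ≥ 24 mm → Susceptible
Aztreonam (23 mm) ≥ 19 mm → S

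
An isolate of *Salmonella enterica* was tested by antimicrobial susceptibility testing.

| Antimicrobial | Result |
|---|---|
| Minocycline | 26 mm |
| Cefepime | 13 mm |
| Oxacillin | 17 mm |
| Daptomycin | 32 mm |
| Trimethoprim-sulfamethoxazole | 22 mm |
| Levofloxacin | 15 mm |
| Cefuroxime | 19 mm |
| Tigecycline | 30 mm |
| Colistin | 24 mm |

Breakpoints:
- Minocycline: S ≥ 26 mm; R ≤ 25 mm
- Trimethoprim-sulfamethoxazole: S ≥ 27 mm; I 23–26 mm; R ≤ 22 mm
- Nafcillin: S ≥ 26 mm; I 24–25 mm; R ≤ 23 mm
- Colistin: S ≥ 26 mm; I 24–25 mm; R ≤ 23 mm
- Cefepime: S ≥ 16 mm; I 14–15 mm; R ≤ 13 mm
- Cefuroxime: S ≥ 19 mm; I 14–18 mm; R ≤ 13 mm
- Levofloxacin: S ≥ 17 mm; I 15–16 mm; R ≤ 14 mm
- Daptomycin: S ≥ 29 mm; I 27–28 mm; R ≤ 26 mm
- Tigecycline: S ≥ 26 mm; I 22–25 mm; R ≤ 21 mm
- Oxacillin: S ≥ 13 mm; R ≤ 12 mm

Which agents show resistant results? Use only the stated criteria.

Minocycline 26 mm: ≥ 26 mm — susceptible
Cefepime: 13 mm is ≤ 13 mm — R
Oxacillin 17 mm: ≥ 13 mm ⇒ Susceptible
Daptomycin 32 mm: ≥ 29 mm — S
Trimethoprim-sulfamethoxazole (22 mm) ≤ 22 mm → resistant
Levofloxacin 15 mm: in 15–16 mm → Intermediate
Cefuroxime 19 mm: ≥ 19 mm → S
Tigecycline (30 mm) ≥ 26 mm ⇒ Susceptible
Colistin (24 mm) in 24–25 mm ⇒ I

cefepime, trimethoprim-sulfamethoxazole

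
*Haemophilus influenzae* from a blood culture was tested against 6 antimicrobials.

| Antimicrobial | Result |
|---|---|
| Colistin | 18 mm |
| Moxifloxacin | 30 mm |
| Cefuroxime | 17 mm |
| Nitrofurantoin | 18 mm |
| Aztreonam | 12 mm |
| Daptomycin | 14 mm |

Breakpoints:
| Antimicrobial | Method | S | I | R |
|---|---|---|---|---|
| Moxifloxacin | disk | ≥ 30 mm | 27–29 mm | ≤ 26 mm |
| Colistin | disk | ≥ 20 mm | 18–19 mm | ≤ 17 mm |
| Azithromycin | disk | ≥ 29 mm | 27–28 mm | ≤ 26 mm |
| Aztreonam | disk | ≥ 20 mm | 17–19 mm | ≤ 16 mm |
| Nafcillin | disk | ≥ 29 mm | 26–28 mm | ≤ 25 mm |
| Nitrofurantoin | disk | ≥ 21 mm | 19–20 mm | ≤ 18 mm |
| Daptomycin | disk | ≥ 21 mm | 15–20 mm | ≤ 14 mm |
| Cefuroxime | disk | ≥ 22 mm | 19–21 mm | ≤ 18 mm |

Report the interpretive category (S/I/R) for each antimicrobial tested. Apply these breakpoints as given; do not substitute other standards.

Colistin 18 mm: in 18–19 mm ⇒ I
Moxifloxacin 30 mm: ≥ 30 mm — Susceptible
Cefuroxime 17 mm: ≤ 18 mm ⇒ Resistant
Nitrofurantoin: 18 mm is ≤ 18 mm ⇒ Resistant
Aztreonam: 12 mm is ≤ 16 mm ⇒ Resistant
Daptomycin (14 mm) ≤ 14 mm → resistant

I, S, R, R, R, R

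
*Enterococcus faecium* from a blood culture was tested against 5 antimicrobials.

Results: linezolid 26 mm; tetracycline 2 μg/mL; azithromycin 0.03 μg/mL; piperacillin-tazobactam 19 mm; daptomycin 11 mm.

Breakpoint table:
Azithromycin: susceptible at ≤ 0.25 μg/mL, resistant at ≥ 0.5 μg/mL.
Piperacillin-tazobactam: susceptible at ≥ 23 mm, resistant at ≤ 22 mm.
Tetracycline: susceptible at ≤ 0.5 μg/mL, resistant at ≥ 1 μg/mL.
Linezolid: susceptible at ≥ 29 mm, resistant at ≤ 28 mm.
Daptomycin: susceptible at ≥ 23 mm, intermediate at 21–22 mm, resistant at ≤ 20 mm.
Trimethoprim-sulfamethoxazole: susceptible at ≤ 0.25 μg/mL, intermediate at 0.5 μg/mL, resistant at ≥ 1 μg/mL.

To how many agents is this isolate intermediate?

0

Linezolid (26 mm) ≤ 28 mm ⇒ resistant
Tetracycline: 2 μg/mL is ≥ 1 μg/mL → resistant
Azithromycin (0.03 μg/mL) ≤ 0.25 μg/mL → susceptible
Piperacillin-tazobactam: 19 mm is ≤ 22 mm → Resistant
Daptomycin (11 mm) ≤ 20 mm ⇒ Resistant
Intermediate: 0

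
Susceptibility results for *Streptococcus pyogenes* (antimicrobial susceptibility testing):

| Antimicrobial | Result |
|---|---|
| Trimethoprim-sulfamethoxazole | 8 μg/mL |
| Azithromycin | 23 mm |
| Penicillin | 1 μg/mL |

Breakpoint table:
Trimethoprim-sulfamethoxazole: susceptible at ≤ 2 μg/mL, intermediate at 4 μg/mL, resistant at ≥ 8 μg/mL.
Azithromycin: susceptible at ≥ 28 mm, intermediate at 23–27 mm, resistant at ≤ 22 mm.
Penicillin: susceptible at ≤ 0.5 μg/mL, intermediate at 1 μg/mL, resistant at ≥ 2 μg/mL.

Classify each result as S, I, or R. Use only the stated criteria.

Trimethoprim-sulfamethoxazole: 8 μg/mL is ≥ 8 μg/mL ⇒ Resistant
Azithromycin 23 mm: in 23–27 mm → Intermediate
Penicillin 1 μg/mL: = 1 μg/mL → Intermediate

R, I, I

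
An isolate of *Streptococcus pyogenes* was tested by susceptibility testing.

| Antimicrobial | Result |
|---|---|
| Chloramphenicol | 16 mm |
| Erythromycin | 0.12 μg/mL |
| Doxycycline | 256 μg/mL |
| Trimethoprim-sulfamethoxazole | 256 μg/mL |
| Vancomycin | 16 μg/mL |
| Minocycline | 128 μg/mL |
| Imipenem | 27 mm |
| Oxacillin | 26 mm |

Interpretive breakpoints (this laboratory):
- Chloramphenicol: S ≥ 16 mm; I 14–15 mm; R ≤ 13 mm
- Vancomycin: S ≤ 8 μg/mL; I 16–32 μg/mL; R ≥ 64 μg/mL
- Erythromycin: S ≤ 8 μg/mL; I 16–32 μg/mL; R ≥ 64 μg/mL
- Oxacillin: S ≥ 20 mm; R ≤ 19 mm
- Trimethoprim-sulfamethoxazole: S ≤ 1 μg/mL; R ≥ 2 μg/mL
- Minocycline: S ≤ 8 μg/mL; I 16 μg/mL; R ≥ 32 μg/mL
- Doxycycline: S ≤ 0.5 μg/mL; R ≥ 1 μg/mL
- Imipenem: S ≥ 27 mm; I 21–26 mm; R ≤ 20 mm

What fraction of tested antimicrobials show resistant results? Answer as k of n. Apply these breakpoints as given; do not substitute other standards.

3 of 8

Chloramphenicol: 16 mm is ≥ 16 mm → S
Erythromycin (0.12 μg/mL) ≤ 8 μg/mL — Susceptible
Doxycycline: 256 μg/mL is ≥ 1 μg/mL → Resistant
Trimethoprim-sulfamethoxazole 256 μg/mL: ≥ 2 μg/mL → R
Vancomycin: 16 μg/mL is in 16–32 μg/mL ⇒ intermediate
Minocycline 128 μg/mL: ≥ 32 μg/mL → R
Imipenem: 27 mm is ≥ 27 mm → susceptible
Oxacillin (26 mm) ≥ 20 mm → S
Resistant: 3/8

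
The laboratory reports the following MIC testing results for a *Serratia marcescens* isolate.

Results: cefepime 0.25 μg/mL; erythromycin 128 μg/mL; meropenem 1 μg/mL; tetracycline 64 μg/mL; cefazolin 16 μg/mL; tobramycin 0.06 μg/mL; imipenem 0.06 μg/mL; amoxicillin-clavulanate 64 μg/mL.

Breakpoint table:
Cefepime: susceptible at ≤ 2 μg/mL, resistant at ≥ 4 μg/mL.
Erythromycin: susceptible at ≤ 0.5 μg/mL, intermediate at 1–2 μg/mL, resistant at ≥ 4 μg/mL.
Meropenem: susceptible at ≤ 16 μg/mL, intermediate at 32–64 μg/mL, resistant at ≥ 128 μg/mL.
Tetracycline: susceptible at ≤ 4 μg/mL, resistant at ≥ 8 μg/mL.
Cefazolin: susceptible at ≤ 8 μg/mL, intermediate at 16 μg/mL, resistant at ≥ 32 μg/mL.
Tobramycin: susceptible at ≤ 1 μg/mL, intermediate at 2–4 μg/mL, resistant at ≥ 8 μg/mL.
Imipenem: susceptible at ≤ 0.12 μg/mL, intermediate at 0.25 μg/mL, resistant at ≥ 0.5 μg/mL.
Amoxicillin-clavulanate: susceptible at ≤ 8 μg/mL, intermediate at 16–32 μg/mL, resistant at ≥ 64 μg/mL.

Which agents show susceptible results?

Cefepime: 0.25 μg/mL is ≤ 2 μg/mL — susceptible
Erythromycin 128 μg/mL: ≥ 4 μg/mL — R
Meropenem: 1 μg/mL is ≤ 16 μg/mL — Susceptible
Tetracycline: 64 μg/mL is ≥ 8 μg/mL → Resistant
Cefazolin: 16 μg/mL is = 16 μg/mL ⇒ I
Tobramycin: 0.06 μg/mL is ≤ 1 μg/mL — S
Imipenem: 0.06 μg/mL is ≤ 0.12 μg/mL — susceptible
Amoxicillin-clavulanate 64 μg/mL: ≥ 64 μg/mL → Resistant

cefepime, meropenem, tobramycin, imipenem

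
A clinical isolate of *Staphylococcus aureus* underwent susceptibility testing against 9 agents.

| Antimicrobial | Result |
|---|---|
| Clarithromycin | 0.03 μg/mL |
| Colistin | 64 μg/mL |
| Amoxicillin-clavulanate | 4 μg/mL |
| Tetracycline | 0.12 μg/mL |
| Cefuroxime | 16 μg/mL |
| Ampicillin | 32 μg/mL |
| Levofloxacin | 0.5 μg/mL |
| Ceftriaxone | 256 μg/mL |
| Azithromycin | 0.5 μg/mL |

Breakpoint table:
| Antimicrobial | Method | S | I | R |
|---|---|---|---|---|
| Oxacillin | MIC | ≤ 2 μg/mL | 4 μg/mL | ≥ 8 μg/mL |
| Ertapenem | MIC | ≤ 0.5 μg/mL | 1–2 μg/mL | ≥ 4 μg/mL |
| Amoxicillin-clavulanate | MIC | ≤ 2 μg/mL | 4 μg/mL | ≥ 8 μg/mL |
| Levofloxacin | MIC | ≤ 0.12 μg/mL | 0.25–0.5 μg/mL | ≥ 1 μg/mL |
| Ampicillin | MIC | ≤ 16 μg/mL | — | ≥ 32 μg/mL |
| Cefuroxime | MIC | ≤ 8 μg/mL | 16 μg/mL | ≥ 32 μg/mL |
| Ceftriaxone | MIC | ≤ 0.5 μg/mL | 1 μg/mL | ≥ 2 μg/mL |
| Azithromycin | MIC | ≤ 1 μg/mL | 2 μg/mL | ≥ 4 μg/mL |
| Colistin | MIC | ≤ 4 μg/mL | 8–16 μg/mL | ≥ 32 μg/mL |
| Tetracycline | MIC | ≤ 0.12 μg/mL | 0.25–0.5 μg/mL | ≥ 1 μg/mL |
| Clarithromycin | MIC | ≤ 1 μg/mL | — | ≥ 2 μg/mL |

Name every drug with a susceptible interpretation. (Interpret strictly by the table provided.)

clarithromycin, tetracycline, azithromycin

Clarithromycin: 0.03 μg/mL is ≤ 1 μg/mL — susceptible
Colistin (64 μg/mL) ≥ 32 μg/mL ⇒ R
Amoxicillin-clavulanate (4 μg/mL) = 4 μg/mL → Intermediate
Tetracycline (0.12 μg/mL) ≤ 0.12 μg/mL — Susceptible
Cefuroxime 16 μg/mL: = 16 μg/mL → intermediate
Ampicillin (32 μg/mL) ≥ 32 μg/mL → resistant
Levofloxacin (0.5 μg/mL) in 0.25–0.5 μg/mL — Intermediate
Ceftriaxone: 256 μg/mL is ≥ 2 μg/mL — R
Azithromycin: 0.5 μg/mL is ≤ 1 μg/mL — Susceptible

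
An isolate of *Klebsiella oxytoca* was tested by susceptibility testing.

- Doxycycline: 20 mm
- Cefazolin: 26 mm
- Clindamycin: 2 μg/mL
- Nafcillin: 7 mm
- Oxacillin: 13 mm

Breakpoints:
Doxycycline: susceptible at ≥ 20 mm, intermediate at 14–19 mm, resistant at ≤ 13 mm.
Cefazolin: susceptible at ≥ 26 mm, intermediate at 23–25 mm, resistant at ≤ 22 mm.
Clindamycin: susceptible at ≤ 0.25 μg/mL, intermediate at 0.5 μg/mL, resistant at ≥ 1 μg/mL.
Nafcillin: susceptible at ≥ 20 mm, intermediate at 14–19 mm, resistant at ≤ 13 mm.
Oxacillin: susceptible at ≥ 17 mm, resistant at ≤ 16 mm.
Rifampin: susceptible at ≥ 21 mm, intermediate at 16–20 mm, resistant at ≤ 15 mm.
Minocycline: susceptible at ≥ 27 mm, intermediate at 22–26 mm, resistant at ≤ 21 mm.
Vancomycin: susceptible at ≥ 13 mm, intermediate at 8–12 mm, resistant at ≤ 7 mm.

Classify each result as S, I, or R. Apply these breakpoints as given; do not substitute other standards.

S, S, R, R, R

Doxycycline: 20 mm is ≥ 20 mm — S
Cefazolin 26 mm: ≥ 26 mm → susceptible
Clindamycin 2 μg/mL: ≥ 1 μg/mL ⇒ Resistant
Nafcillin 7 mm: ≤ 13 mm → resistant
Oxacillin: 13 mm is ≤ 16 mm — Resistant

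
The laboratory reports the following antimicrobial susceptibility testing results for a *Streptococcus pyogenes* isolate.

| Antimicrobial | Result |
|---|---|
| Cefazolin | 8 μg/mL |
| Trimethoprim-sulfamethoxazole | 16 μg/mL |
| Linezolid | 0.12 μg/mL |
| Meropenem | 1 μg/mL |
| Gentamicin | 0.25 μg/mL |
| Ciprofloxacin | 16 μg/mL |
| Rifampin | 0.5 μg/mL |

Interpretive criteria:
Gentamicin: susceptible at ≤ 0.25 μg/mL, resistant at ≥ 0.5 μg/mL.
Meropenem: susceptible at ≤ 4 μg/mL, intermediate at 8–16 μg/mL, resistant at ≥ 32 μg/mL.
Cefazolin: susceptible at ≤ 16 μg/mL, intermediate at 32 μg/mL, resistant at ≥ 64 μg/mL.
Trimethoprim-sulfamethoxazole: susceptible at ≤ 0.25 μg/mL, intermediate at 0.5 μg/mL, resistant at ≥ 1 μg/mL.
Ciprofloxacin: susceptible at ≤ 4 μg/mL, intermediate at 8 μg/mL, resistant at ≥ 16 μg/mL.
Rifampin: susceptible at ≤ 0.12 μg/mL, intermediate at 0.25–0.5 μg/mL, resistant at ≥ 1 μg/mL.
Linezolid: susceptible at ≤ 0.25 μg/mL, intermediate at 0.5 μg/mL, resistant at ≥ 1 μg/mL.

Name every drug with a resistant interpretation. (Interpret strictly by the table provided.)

trimethoprim-sulfamethoxazole, ciprofloxacin

Cefazolin 8 μg/mL: ≤ 16 μg/mL — Susceptible
Trimethoprim-sulfamethoxazole 16 μg/mL: ≥ 1 μg/mL → Resistant
Linezolid 0.12 μg/mL: ≤ 0.25 μg/mL ⇒ Susceptible
Meropenem (1 μg/mL) ≤ 4 μg/mL → S
Gentamicin (0.25 μg/mL) ≤ 0.25 μg/mL → susceptible
Ciprofloxacin: 16 μg/mL is ≥ 16 μg/mL — resistant
Rifampin 0.5 μg/mL: in 0.25–0.5 μg/mL ⇒ Intermediate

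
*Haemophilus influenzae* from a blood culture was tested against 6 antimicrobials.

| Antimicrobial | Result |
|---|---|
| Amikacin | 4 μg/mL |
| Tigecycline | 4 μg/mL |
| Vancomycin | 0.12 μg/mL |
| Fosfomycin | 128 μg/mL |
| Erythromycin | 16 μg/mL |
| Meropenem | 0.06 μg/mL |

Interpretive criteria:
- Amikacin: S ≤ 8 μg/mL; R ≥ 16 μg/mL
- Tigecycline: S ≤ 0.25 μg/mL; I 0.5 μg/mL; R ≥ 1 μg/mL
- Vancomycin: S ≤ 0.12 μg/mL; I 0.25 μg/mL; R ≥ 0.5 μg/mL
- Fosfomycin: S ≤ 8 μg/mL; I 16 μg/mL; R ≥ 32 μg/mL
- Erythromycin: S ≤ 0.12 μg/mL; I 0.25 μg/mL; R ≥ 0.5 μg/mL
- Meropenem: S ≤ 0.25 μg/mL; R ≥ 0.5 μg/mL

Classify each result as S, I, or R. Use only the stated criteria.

S, R, S, R, R, S

Amikacin 4 μg/mL: ≤ 8 μg/mL ⇒ S
Tigecycline 4 μg/mL: ≥ 1 μg/mL → Resistant
Vancomycin (0.12 μg/mL) ≤ 0.12 μg/mL → S
Fosfomycin (128 μg/mL) ≥ 32 μg/mL — Resistant
Erythromycin 16 μg/mL: ≥ 0.5 μg/mL ⇒ Resistant
Meropenem 0.06 μg/mL: ≤ 0.25 μg/mL → susceptible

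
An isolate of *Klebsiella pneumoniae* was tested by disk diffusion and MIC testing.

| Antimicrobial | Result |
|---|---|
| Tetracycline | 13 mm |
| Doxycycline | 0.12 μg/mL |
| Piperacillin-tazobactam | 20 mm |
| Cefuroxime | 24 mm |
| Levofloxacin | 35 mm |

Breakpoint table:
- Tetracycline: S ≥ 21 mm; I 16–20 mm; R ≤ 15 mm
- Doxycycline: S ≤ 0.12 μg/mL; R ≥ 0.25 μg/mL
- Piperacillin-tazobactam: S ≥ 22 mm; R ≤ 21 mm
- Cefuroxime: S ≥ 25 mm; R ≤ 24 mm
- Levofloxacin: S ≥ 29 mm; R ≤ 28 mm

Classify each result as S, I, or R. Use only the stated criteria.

R, S, R, R, S

Tetracycline: 13 mm is ≤ 15 mm ⇒ R
Doxycycline (0.12 μg/mL) ≤ 0.12 μg/mL → susceptible
Piperacillin-tazobactam: 20 mm is ≤ 21 mm → resistant
Cefuroxime (24 mm) ≤ 24 mm — resistant
Levofloxacin 35 mm: ≥ 29 mm — S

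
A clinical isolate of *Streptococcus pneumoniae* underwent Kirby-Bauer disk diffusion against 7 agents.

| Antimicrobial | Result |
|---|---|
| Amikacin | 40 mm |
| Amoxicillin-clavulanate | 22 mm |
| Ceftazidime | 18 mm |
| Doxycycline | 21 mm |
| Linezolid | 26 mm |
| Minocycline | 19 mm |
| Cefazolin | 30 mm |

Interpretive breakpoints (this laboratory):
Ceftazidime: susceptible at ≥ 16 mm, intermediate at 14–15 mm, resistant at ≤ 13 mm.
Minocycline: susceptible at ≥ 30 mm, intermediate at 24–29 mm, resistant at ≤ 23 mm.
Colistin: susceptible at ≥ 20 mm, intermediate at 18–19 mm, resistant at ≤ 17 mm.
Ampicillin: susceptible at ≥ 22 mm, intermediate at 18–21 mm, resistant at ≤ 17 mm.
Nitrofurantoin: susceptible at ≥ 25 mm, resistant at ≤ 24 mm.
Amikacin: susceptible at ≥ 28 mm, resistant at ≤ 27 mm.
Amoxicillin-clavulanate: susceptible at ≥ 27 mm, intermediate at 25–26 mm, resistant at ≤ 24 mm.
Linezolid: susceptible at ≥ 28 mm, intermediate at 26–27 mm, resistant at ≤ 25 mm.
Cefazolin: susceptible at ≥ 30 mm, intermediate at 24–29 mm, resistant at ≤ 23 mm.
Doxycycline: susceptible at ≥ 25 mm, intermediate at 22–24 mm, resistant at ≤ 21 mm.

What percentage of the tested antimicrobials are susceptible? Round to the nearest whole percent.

43%

Amikacin: 40 mm is ≥ 28 mm ⇒ S
Amoxicillin-clavulanate: 22 mm is ≤ 24 mm → R
Ceftazidime 18 mm: ≥ 16 mm → Susceptible
Doxycycline: 21 mm is ≤ 21 mm → Resistant
Linezolid 26 mm: in 26–27 mm — I
Minocycline (19 mm) ≤ 23 mm — R
Cefazolin: 30 mm is ≥ 30 mm ⇒ Susceptible
Susceptible: 3/7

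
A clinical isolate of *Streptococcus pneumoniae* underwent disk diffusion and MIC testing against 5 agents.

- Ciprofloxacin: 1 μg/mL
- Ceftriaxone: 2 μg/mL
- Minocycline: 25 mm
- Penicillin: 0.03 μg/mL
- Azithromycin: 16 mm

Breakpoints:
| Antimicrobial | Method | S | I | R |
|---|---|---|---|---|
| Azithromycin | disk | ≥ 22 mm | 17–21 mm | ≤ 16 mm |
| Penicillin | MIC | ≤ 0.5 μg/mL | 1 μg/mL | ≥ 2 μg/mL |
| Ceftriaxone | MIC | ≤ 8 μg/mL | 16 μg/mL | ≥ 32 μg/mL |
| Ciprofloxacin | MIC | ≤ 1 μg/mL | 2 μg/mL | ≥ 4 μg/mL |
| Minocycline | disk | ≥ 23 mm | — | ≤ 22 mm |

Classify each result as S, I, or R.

Ciprofloxacin (1 μg/mL) ≤ 1 μg/mL ⇒ S
Ceftriaxone: 2 μg/mL is ≤ 8 μg/mL ⇒ Susceptible
Minocycline: 25 mm is ≥ 23 mm ⇒ susceptible
Penicillin 0.03 μg/mL: ≤ 0.5 μg/mL → susceptible
Azithromycin: 16 mm is ≤ 16 mm ⇒ resistant

S, S, S, S, R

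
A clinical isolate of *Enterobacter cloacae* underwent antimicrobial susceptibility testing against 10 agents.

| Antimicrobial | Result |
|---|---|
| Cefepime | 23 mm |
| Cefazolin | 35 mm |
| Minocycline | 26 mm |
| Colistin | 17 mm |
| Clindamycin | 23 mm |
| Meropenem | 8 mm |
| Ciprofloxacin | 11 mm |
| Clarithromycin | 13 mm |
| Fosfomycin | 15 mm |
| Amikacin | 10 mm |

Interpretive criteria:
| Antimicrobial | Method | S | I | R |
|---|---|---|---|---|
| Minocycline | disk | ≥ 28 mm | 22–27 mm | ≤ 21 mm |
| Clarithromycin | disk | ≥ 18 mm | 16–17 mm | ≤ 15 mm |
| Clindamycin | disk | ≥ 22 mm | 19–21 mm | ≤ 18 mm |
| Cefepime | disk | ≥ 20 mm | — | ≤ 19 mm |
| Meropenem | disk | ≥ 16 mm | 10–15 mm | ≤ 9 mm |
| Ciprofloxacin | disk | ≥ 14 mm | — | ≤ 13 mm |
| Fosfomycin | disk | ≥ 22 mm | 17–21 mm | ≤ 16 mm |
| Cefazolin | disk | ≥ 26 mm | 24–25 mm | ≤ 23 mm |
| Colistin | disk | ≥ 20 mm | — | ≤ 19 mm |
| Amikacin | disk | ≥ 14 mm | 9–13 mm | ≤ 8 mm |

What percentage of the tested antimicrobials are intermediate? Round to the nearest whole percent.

Cefepime: 23 mm is ≥ 20 mm ⇒ Susceptible
Cefazolin (35 mm) ≥ 26 mm ⇒ susceptible
Minocycline: 26 mm is in 22–27 mm — I
Colistin (17 mm) ≤ 19 mm — R
Clindamycin: 23 mm is ≥ 22 mm → S
Meropenem (8 mm) ≤ 9 mm ⇒ resistant
Ciprofloxacin (11 mm) ≤ 13 mm — Resistant
Clarithromycin: 13 mm is ≤ 15 mm ⇒ Resistant
Fosfomycin (15 mm) ≤ 16 mm → R
Amikacin (10 mm) in 9–13 mm ⇒ intermediate
Intermediate: 2/10

20%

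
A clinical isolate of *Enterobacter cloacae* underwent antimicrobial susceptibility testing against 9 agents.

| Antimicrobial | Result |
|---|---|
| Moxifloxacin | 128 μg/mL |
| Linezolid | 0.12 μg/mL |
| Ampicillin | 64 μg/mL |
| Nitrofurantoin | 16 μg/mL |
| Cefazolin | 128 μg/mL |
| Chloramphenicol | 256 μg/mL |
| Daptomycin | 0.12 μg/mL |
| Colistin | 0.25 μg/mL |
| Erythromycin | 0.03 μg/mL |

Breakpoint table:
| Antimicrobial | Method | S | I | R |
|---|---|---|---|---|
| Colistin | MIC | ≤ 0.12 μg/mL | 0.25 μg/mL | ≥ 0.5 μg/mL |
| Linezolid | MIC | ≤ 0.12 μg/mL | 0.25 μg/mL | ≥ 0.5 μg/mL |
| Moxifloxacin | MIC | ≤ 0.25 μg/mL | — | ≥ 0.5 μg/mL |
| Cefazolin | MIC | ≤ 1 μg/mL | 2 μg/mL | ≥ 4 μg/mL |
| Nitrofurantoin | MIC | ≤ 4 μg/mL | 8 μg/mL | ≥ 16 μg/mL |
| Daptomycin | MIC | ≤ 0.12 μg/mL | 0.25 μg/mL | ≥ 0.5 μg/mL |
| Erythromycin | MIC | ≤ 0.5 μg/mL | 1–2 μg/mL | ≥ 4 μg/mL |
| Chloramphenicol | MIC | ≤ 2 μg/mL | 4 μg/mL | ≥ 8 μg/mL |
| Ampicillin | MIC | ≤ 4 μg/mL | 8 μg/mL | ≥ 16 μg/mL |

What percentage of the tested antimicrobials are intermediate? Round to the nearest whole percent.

Moxifloxacin: 128 μg/mL is ≥ 0.5 μg/mL → Resistant
Linezolid (0.12 μg/mL) ≤ 0.12 μg/mL — S
Ampicillin (64 μg/mL) ≥ 16 μg/mL — Resistant
Nitrofurantoin: 16 μg/mL is ≥ 16 μg/mL — R
Cefazolin: 128 μg/mL is ≥ 4 μg/mL — R
Chloramphenicol 256 μg/mL: ≥ 8 μg/mL ⇒ R
Daptomycin 0.12 μg/mL: ≤ 0.12 μg/mL → susceptible
Colistin 0.25 μg/mL: = 0.25 μg/mL ⇒ intermediate
Erythromycin (0.03 μg/mL) ≤ 0.5 μg/mL ⇒ Susceptible
Intermediate: 1/9

11%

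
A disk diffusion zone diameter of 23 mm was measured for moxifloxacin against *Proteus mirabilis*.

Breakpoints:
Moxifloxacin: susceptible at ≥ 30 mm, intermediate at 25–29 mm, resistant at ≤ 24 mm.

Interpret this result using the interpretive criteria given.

Moxifloxacin (23 mm) ≤ 24 mm → Resistant

R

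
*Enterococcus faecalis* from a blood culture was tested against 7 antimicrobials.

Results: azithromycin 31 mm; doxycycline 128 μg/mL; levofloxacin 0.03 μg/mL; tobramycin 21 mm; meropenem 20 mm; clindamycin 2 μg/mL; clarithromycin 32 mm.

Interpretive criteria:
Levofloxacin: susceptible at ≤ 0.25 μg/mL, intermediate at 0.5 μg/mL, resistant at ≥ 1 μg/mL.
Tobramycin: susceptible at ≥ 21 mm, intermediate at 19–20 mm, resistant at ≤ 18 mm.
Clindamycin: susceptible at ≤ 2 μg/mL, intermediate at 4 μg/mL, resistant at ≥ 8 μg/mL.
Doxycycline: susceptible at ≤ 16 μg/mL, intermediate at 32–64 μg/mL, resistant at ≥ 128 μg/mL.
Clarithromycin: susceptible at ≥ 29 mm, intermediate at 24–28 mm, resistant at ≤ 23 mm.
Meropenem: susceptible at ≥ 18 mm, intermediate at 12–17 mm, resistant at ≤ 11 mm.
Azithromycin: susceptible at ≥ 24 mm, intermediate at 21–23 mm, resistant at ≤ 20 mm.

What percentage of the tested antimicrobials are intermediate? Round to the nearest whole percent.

Azithromycin (31 mm) ≥ 24 mm → Susceptible
Doxycycline 128 μg/mL: ≥ 128 μg/mL — Resistant
Levofloxacin (0.03 μg/mL) ≤ 0.25 μg/mL → S
Tobramycin: 21 mm is ≥ 21 mm — susceptible
Meropenem (20 mm) ≥ 18 mm — Susceptible
Clindamycin (2 μg/mL) ≤ 2 μg/mL ⇒ Susceptible
Clarithromycin: 32 mm is ≥ 29 mm ⇒ Susceptible
Intermediate: 0/7

0%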